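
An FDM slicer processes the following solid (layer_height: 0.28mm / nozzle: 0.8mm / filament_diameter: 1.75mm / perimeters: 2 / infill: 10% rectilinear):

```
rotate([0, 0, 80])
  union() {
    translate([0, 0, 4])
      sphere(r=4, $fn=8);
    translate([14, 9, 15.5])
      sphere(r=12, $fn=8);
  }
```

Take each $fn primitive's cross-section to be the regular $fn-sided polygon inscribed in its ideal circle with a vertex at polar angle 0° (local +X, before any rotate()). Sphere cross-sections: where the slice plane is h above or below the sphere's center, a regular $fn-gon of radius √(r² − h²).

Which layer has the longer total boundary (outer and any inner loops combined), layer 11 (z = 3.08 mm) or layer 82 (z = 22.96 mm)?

Layer 11 (z = 3.08): the r=4 sphere contributes a regular 8-gon of circumradius √(4²−0.92²) = 3.893 (perimeter = 2·8·3.893·sin(180°/8) = 23.84 mm); the sphere at (14, 9) does not reach this height (|z−center|=12.420 > r=12); Merging all regions: only the r=4 sphere is present, so the union is just that shape — boundary = 23.84 mm; (rotated 80° about Z; rotation is an isometry so areas/perimeters/island counts are preserved). So its perimeter = 23.84 mm. Layer 82 (z = 22.96): the sphere does not reach this height (|z−center|=18.960 > r=4); the r=12 sphere at (14, 9) slices to a regular 8-gon of circumradius 9.399 (√(r²−h²) with h=7.46 from center) (perimeter = 2·8·9.399·sin(180°/8) = 57.55 mm); Merging all regions: only the r=12 sphere at (14, 9) is present, so the union is just that shape — boundary = 57.55 mm; (whole slice rotated 80° about Z — lengths, areas and connectivity unchanged). So its perimeter = 57.55 mm. Layer 82 is larger (57.55 vs 23.84 mm).

layer 82 (z = 22.96 mm)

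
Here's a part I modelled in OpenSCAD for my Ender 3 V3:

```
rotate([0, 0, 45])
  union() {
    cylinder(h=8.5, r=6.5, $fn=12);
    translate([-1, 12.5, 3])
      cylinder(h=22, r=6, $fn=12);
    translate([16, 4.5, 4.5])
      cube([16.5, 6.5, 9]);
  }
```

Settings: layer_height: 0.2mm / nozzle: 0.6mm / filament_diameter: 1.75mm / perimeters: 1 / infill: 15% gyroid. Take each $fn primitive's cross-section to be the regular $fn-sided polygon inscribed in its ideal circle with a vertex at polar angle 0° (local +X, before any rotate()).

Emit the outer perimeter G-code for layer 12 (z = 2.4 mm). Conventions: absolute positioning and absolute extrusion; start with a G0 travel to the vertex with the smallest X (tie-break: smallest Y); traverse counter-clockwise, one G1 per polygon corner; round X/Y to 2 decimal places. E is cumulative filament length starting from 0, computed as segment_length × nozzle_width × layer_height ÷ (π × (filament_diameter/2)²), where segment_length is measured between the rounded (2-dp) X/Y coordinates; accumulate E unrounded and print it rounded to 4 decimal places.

G0 X-6.28 Y-1.68 Z2.40
G1 X-4.60 Y-4.60 E0.1681
G1 X-1.68 Y-6.28 E0.3361
G1 X1.68 Y-6.28 E0.5038
G1 X4.60 Y-4.60 E0.6718
G1 X6.28 Y-1.68 E0.8399
G1 X6.28 Y1.68 E1.0075
G1 X4.60 Y4.60 E1.1756
G1 X1.68 Y6.28 E1.3437
G1 X-1.68 Y6.28 E1.5113
G1 X-4.60 Y4.60 E1.6794
G1 X-6.28 Y1.68 E1.8475
G1 X-6.28 Y-1.68 E2.0151

At z = 2.4 mm: the cylinder: section is a regular 12-gon, circumradius r=6.5; the cylinder at (-1, 12.5) is absent (z outside [3, 25]); the cube at (16, 4.5) is not intersected at this z (z outside [4.5, 13.5]); Combining (union): only the r=6.5 cylinder is present, so the union is just that shape — 1 connected region; (whole slice rotated 45° about Z — lengths, areas and connectivity unchanged). The outline is a single polygon with 12 vertices. Extrusion per mm of travel: 0.6 × 0.2 / (π × 0.875²) = 0.049890. Accumulating E over each segment gives final E = 2.0151.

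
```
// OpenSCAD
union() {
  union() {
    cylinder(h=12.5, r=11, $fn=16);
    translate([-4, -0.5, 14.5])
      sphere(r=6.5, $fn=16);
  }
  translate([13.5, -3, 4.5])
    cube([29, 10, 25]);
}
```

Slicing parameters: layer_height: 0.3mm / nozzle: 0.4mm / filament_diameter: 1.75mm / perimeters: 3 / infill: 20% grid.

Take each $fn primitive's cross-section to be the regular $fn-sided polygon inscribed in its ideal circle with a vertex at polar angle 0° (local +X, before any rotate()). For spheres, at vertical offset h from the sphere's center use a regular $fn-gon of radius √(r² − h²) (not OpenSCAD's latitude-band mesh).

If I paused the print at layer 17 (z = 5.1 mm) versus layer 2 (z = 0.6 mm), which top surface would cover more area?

Layer 17 (z = 5.1): the r=11 cylinder gives a regular 16-gon of circumradius 11 (constant along its height) (area = (16/2)·11.000²·sin(360°/16) = 370.44 mm²); the sphere at (-4, -0.5) does not reach this height (|z−center|=9.400 > r=6.5); Taking the union: only the r=11 cylinder is present, so the union is just that shape — area = 370.44 mm²; the 29×10 cube at (13.5, -3) contributes its full rectangle (area 290.00 mm²); Taking the union: the 2 present regions are separate (no shared area or edge), so areas and boundary lengths simply add and each stays a separate island — area = 660.44 mm². So its area = 660.44 mm². Layer 2 (z = 0.6): the cylinder: section is a regular 16-gon, circumradius r=11 (area = (16/2)·11.000²·sin(360°/16) = 370.44 mm²); the sphere at (-4, -0.5) is absent (|z−center|=13.900 > r=6.5); Taking the union: only the r=11 cylinder is present, so the union is just that shape — area = 370.44 mm²; the cube at (13.5, -3) is not intersected at this z (z outside [4.5, 29.5]); Taking the union: only the result so far is present, so the union is just that shape — area = 370.44 mm². So its area = 370.44 mm². Layer 17 is larger (660.44 vs 370.44 mm²).

layer 17 (z = 5.1 mm)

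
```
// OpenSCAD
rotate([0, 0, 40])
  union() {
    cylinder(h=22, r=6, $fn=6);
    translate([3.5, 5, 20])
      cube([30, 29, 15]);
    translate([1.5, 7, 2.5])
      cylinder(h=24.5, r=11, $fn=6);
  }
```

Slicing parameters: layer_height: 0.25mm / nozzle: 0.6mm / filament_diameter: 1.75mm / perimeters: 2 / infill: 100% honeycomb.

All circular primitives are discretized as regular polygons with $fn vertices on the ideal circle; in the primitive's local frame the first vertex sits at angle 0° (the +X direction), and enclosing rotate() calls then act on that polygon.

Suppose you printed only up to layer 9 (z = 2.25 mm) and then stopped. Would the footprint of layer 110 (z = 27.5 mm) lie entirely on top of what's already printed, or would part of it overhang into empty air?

part overhangs

Compare the two slices. At z = 2.25: the cylinder: section is a regular 6-gon, circumradius r=6 (area = (6/2)·6.000²·sin(360°/6) = 93.53 mm²); the cube at (3.5, 5) does not reach this height (z outside [20, 35]); the cylinder at (1.5, 7) does not reach this height (z outside [2.5, 27]); Taking the union: only the r=6 cylinder is present, so the union is just that shape — area = 93.53 mm²; (whole slice rotated 40° about Z — lengths, areas and connectivity unchanged). At z = 27.5: the cylinder does not reach this height (z outside [0, 22]); the cube at (3.5, 5) (footprint 30×29) is included at this height (area 870.00 mm²); the cylinder at (1.5, 7) is absent (z outside [2.5, 27]); Combining (union): only the 30×29 cube at (3.5, 5) is present, so the union is just that shape — area = 870.00 mm²; (rotated 40° about Z; rotation is an isometry so areas/perimeters/island counts are preserved). Checking containment: at z = 27.5 the cross-section extends beyond the z = 2.25 cross-section by about 870.00 mm².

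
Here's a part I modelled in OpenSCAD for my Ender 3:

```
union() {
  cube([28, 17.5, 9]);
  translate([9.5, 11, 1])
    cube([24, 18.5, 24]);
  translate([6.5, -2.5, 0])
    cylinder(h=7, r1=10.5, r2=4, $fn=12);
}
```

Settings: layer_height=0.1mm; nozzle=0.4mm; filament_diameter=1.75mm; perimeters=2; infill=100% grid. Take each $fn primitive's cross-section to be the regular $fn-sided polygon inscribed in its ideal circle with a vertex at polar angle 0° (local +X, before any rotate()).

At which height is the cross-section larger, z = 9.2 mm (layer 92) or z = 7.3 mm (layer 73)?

layer 73 (z = 7.3 mm)

Layer 92 (z = 9.2): the cube does not reach this height (z outside [0, 9]); the cube at (9.5, 11) (footprint 24×18.5) is included at this height (area 444.00 mm²); the cone at (6.5, -2.5) is absent (z outside [0, 7]); Taking the union: only the 24×18.5 cube at (9.5, 11) is present, so the union is just that shape — area = 444.00 mm². So its area = 444.00 mm². Layer 73 (z = 7.3): the cube (footprint 28×17.5) is included at this height (area 490.00 mm²); the cube at (9.5, 11) is present — its section is the full 24×18.5 rectangle (area 444.00 mm²); the cone at (6.5, -2.5) is not intersected at this z (z outside [0, 7]); Combining (union): the regions partially overlap — summed areas 934.00 mm² minus the doubly-counted overlap 120.25 mm² gives 813.75 mm² — area = 813.75 mm². So its area = 813.75 mm². Layer 73 is larger (813.75 vs 444.00 mm²).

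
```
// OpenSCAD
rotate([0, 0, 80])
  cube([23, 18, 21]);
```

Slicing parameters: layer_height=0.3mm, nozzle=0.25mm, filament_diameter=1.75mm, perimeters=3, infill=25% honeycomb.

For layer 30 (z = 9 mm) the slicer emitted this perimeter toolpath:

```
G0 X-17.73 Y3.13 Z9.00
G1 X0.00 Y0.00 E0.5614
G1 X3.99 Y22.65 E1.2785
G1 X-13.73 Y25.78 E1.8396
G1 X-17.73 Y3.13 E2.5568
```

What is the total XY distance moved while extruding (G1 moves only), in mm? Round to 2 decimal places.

82.00 mm

Sum the Euclidean lengths of each G1 segment: total = 82.00 mm.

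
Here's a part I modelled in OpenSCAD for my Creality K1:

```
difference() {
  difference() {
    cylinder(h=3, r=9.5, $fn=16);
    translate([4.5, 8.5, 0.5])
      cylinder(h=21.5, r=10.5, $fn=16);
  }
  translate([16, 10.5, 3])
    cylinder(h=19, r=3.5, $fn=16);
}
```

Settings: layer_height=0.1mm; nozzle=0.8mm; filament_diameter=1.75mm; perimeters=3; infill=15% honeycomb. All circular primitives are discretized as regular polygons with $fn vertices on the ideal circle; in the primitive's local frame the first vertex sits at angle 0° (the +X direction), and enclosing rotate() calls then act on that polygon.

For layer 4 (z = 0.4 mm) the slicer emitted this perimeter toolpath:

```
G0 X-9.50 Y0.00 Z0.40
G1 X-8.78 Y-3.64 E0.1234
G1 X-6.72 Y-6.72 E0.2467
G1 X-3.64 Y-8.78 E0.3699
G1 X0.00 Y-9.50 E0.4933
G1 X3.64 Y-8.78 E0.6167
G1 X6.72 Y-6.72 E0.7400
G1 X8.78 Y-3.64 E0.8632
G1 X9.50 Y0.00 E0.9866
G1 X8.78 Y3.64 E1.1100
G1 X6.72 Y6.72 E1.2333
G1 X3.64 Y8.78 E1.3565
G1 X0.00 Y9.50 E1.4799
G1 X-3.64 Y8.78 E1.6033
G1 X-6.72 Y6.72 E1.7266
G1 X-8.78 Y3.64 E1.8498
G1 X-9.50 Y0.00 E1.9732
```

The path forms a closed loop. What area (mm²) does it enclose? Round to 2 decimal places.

Apply the shoelace formula to the sequence of (X, Y) vertices; enclosed area = 276.48 mm².

276.48 mm²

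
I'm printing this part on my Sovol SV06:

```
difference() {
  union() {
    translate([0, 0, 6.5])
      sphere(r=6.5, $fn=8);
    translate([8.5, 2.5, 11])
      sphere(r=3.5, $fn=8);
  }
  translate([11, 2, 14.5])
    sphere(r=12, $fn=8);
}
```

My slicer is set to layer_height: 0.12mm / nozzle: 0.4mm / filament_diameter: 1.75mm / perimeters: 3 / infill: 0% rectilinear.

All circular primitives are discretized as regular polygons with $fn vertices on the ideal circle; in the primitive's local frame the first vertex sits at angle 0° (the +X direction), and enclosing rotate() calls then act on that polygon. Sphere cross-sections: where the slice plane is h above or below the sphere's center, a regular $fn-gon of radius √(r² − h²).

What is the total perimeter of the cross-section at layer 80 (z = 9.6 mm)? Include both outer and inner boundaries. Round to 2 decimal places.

32.47 mm

At z = 9.6 mm: the r=6.5 sphere contributes a regular 8-gon of circumradius √(6.5²−3.1²) = 5.713 (perimeter = 2·8·5.713·sin(180°/8) = 34.98 mm); the r=3.5 sphere at (8.5, 2.5) contributes a regular 8-gon of circumradius √(3.5²−1.4²) = 3.208 (perimeter = 2·8·3.208·sin(180°/8) = 19.64 mm); Combining (union): the 2 present regions are separate (no shared area or edge), so areas and boundary lengths simply add and each stays a separate island — boundary = 54.62 mm; the r=12 sphere at (11, 2) slices to a regular 8-gon of circumradius 10.954 (√(r²−h²) with h=4.9 from center) (perimeter = 2·8·10.954·sin(180°/8) = 67.07 mm); Subtracting the remaining from the first: starting from that combined region, the r=12 sphere at (11, 2) partially overlaps it — only the 61.86 mm² overlap (of its 339.38 mm²) is removed, clipping the outline — boundary = 32.47 mm. Overall, the cross-section is a single solid region. Total boundary length (outer) = 32.47 mm.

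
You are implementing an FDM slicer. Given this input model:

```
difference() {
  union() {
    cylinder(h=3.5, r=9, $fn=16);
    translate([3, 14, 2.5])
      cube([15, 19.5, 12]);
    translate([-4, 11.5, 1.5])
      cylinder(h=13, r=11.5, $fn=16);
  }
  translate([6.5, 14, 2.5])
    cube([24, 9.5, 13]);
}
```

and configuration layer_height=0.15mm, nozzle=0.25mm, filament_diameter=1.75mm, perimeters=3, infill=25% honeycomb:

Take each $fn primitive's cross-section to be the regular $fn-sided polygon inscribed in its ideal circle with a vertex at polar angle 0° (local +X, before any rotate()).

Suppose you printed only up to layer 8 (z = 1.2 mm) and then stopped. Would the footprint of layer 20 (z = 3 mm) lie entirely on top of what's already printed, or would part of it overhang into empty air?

part overhangs

Compare the two slices. At z = 1.2: the r=9 cylinder contributes a regular 16-gon of circumradius 9 (area = (16/2)·9.000²·sin(360°/16) = 247.98 mm²); the cube at (3, 14) is not intersected at this z (z outside [2.5, 14.5]); the cylinder at (-4, 11.5) is absent (z outside [1.5, 14.5]); Taking the union: only the r=9 cylinder is present, so the union is just that shape — area = 247.98 mm²; the cube at (6.5, 14) is not intersected at this z (z outside [2.5, 15.5]); Taking the first minus the rest: none of the subtracted shapes is present at this height, so the result so far is unchanged — area = 247.98 mm². At z = 3: the r=9 cylinder gives a regular 16-gon of circumradius 9 (constant along its height) (area = (16/2)·9.000²·sin(360°/16) = 247.98 mm²); the 15×19.5 cube at (3, 14) contributes its full rectangle (area 292.50 mm²); the r=11.5 cylinder at (-4, 11.5) gives a regular 16-gon of circumradius 11.5 (constant along its height) (area = (16/2)·11.500²·sin(360°/16) = 404.88 mm²); Taking the union: the regions partially overlap — summed areas 945.36 mm² minus the doubly-counted overlap 106.30 mm² gives 839.06 mm² — area = 839.06 mm²; the cube at (6.5, 14) (footprint 24×9.5) is included at this height (area 228.00 mm²); Subtracting the remaining from the first: starting from the result so far (839.06 mm²), the 24×9.5 cube at (6.5, 14) partially overlaps it — only the 109.25 mm² overlap (of its 228.00 mm²) is removed, clipping the outline — area = 729.81 mm². Checking containment: at z = 3 the cross-section extends beyond the z = 1.2 cross-section by about 481.83 mm².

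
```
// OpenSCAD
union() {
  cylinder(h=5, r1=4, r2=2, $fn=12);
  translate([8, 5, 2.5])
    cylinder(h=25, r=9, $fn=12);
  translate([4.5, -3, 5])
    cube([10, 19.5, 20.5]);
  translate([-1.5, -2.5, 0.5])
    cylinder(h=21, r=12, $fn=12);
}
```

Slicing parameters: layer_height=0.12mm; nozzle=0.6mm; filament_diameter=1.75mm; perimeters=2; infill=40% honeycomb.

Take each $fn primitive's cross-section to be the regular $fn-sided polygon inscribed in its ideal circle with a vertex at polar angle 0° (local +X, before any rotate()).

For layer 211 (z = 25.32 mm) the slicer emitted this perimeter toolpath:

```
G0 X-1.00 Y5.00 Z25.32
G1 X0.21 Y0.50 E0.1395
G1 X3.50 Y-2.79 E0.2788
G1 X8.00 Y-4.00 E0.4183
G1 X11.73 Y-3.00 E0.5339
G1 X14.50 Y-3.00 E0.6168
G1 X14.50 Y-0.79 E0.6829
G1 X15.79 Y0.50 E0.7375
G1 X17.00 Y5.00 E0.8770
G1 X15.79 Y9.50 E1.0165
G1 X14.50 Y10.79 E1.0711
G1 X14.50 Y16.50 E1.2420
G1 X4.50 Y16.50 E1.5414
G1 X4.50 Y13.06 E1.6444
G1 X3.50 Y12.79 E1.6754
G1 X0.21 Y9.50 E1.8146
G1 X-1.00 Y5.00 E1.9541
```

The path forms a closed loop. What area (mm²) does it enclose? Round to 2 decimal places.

Apply the shoelace formula to the sequence of (X, Y) vertices; enclosed area = 279.17 mm².

279.17 mm²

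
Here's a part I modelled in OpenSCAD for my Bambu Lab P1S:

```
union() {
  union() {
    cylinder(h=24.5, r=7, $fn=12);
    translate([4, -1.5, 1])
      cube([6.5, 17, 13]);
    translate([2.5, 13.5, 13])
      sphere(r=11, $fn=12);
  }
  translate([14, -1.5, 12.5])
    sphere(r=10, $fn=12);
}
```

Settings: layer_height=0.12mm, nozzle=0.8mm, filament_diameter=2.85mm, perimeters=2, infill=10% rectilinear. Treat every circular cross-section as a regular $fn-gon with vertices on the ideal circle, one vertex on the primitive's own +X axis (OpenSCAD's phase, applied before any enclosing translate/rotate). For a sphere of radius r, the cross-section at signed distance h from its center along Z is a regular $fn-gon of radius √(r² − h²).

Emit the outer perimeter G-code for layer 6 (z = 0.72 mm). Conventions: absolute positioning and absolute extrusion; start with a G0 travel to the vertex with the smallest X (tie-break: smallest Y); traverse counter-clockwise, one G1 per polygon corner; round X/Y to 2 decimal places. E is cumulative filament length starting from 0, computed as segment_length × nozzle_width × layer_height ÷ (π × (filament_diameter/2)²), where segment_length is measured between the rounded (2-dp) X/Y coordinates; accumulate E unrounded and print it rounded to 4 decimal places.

At z = 0.72 mm: the cylinder: section is a regular 12-gon, circumradius r=7; the cube at (4, -1.5) is not intersected at this z (z outside [1, 14]); the sphere at (2.5, 13.5) is not intersected at this z (|z−center|=12.280 > r=11); Merging all regions: only the r=7 cylinder is present, so the union is just that shape — 1 connected region; the sphere at (14, -1.5) does not reach this height (|z−center|=11.780 > r=10); Combining (union): only the result so far is present, so the union is just that shape — 1 connected region. The outline is a single polygon with 12 vertices. Extrusion per mm of travel: 0.8 × 0.12 / (π × 1.425²) = 0.015048. Accumulating E over each segment gives final E = 0.6542.

G0 X-7.00 Y0.00 Z0.72
G1 X-6.06 Y-3.50 E0.0545
G1 X-3.50 Y-6.06 E0.1090
G1 X0.00 Y-7.00 E0.1636
G1 X3.50 Y-6.06 E0.2181
G1 X6.06 Y-3.50 E0.2726
G1 X7.00 Y0.00 E0.3271
G1 X6.06 Y3.50 E0.3816
G1 X3.50 Y6.06 E0.4361
G1 X0.00 Y7.00 E0.4907
G1 X-3.50 Y6.06 E0.5452
G1 X-6.06 Y3.50 E0.5997
G1 X-7.00 Y0.00 E0.6542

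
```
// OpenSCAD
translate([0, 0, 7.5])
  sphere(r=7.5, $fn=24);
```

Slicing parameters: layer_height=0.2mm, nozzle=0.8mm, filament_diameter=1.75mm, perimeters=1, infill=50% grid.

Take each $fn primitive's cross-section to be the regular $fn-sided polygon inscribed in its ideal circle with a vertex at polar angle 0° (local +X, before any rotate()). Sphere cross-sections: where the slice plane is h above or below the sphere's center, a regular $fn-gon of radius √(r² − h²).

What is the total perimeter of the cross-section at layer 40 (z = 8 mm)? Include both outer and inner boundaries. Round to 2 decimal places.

46.88 mm

At z = 8 mm: the r=7.5 sphere contributes a regular 24-gon of circumradius √(7.5²−0.5²) = 7.483 (perimeter = 2·24·7.483·sin(180°/24) = 46.88 mm). Overall, the cross-section is a single solid region. Total boundary length (outer) = 46.88 mm.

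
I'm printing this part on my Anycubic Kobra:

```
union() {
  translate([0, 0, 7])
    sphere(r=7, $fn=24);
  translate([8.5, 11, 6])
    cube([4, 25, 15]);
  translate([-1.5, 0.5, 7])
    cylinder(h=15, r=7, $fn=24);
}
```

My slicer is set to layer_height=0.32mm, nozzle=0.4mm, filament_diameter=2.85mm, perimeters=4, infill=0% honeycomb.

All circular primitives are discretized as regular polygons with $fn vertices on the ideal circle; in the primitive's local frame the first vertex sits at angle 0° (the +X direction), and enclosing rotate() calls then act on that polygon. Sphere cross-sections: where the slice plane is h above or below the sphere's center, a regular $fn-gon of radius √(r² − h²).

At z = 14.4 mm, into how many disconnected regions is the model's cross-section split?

At z = 14.4 mm: the sphere does not reach this height (|z−center|=7.400 > r=7); the 4×25 cube at (8.5, 11) contributes its full rectangle; the r=7 cylinder at (-1.5, 0.5) gives a regular 24-gon of circumradius 7 (constant along its height); Combining (union): the 2 present regions are separate (no shared area or edge), so areas and boundary lengths simply add and each stays a separate island — 2 connected regions. The result has 2 disconnected regions.

2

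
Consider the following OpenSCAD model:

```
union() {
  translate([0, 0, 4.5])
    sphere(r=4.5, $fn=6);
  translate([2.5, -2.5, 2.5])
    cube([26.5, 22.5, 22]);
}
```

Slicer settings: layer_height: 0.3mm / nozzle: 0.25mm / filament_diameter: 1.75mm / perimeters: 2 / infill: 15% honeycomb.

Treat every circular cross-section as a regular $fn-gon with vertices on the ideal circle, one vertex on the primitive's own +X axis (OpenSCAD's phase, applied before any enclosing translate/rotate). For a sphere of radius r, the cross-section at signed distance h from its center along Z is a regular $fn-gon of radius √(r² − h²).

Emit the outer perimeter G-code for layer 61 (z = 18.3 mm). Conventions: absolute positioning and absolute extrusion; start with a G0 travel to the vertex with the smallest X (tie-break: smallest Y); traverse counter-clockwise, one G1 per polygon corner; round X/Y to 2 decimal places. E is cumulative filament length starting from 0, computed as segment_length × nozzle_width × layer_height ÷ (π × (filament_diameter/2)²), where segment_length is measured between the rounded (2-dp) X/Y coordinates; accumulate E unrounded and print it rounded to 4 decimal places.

G0 X2.50 Y-2.50 Z18.30
G1 X29.00 Y-2.50 E0.8263
G1 X29.00 Y20.00 E1.5279
G1 X2.50 Y20.00 E2.3542
G1 X2.50 Y-2.50 E3.0558

At z = 18.3 mm: the sphere is absent (|z−center|=13.800 > r=4.5); the 26.5×22.5 cube at (2.5, -2.5) contributes its full rectangle; Merging all regions: only the 26.5×22.5 cube at (2.5, -2.5) is present, so the union is just that shape — 1 connected region. The outline is a single polygon with 4 vertices. Extrusion per mm of travel: 0.25 × 0.3 / (π × 0.875²) = 0.031181. Accumulating E over each segment gives final E = 3.0558.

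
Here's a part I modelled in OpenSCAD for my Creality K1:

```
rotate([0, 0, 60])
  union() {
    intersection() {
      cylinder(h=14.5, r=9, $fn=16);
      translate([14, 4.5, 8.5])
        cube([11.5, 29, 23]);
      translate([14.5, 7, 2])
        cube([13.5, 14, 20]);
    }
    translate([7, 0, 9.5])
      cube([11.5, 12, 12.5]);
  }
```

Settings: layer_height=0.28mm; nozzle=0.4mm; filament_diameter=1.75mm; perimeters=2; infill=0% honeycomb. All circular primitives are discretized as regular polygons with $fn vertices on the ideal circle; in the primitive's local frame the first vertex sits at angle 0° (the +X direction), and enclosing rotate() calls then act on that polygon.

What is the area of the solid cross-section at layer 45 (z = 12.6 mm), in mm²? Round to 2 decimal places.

138.00 mm²

At z = 12.6 mm: the r=9 cylinder gives a regular 16-gon of circumradius 9 (constant along its height) (area = (16/2)·9.000²·sin(360°/16) = 247.98 mm²); the cube at (14, 4.5) is present — its section is the full 11.5×29 rectangle (area 333.50 mm²); the 13.5×14 cube at (14.5, 7) contributes its full rectangle (area 189.00 mm²); Taking the intersection: the 11.5×29 cube at (14, 4.5) does not overlap the r=9 cylinder (empty); the 13.5×14 cube at (14.5, 7) does not overlap the running intersection (empty) — nothing remains; the cube at (7, 0) (footprint 11.5×12) is included at this height (area 138.00 mm²); Combining (union): only the 11.5×12 cube at (7, 0) is present, so the union is just that shape — area = 138.00 mm²; (rotated 60° about Z; rotation is an isometry so areas/perimeters/island counts are preserved). Overall, the cross-section is a single solid region. Net area = 138.00 mm².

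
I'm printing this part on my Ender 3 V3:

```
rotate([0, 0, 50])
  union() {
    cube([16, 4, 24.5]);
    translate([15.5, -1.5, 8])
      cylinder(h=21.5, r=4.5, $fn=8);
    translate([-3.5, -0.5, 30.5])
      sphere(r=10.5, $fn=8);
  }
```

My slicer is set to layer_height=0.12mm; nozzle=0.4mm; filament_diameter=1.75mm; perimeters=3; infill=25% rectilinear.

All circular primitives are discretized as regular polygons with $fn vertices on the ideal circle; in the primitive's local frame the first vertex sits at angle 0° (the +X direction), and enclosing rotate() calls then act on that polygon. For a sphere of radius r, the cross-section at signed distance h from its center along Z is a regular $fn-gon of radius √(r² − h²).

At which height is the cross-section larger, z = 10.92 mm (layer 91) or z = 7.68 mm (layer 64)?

layer 91 (z = 10.92 mm)

Layer 91 (z = 10.92): the 16×4 cube contributes its full rectangle (area 64.00 mm²); the r=4.5 cylinder at (15.5, -1.5) contributes a regular 8-gon of circumradius 4.5 (area = (8/2)·4.500²·sin(360°/8) = 57.28 mm²); the sphere at (-3.5, -0.5) is absent (|z−center|=19.580 > r=10.5); Merging all regions: the regions partially overlap — summed areas 121.28 mm² minus the doubly-counted overlap 9.48 mm² gives 111.79 mm² — area = 111.79 mm²; (whole slice rotated 50° about Z — lengths, areas and connectivity unchanged). So its area = 111.79 mm². Layer 64 (z = 7.68): the cube is present — its section is the full 16×4 rectangle (area 64.00 mm²); the cylinder at (15.5, -1.5) is absent (z outside [8, 29.5]); the sphere at (-3.5, -0.5) is not intersected at this z (|z−center|=22.820 > r=10.5); Combining (union): only the 16×4 cube is present, so the union is just that shape — area = 64.00 mm²; (rotated 50° about Z; rotation is an isometry so areas/perimeters/island counts are preserved). So its area = 64.00 mm². Layer 91 is larger (111.79 vs 64.00 mm²).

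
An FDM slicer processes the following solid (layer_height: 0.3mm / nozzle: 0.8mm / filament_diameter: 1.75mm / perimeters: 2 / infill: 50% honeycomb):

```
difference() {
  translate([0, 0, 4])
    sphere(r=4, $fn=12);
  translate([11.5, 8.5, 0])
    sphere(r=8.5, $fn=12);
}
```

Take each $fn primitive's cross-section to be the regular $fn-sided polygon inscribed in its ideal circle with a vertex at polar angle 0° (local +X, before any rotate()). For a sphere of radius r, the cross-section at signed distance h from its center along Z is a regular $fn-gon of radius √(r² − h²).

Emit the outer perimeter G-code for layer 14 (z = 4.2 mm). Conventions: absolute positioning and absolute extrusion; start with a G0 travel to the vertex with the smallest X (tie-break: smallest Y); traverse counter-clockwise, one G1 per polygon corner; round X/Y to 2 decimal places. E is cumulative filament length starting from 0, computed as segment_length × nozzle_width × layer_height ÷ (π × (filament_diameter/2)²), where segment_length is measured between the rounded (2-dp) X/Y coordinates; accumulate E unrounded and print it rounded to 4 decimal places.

At z = 4.2 mm: the r=4 sphere slices to a regular 12-gon of circumradius 3.995 (√(r²−h²) with h=0.2 from center); the r=8.5 sphere at (11.5, 8.5) slices to a regular 12-gon of circumradius 7.390 (√(r²−h²) with h=4.2 from center); Taking the first minus the rest: starting from the r=4 sphere, the r=8.5 sphere at (11.5, 8.5) misses the remaining region (no effect) — 1 connected region. The outline is a single polygon with 12 vertices. Extrusion per mm of travel: 0.8 × 0.3 / (π × 0.875²) = 0.099780. Accumulating E over each segment gives final E = 2.4757.

G0 X-3.99 Y0.00 Z4.20
G1 X-3.46 Y-2.00 E0.2064
G1 X-2.00 Y-3.46 E0.4125
G1 X0.00 Y-3.99 E0.6189
G1 X2.00 Y-3.46 E0.8254
G1 X3.46 Y-2.00 E1.0314
G1 X3.99 Y0.00 E1.2378
G1 X3.46 Y2.00 E1.4443
G1 X2.00 Y3.46 E1.6503
G1 X0.00 Y3.99 E1.8568
G1 X-2.00 Y3.46 E2.0632
G1 X-3.46 Y2.00 E2.2692
G1 X-3.99 Y0.00 E2.4757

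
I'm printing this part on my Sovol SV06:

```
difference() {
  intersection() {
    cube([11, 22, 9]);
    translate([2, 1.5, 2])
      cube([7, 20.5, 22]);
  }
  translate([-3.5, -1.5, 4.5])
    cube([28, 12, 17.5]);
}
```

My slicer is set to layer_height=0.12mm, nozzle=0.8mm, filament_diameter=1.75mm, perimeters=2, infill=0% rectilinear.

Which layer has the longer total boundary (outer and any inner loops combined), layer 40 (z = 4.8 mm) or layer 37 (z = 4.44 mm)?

Layer 40 (z = 4.8): the cube (footprint 11×22) is included at this height (perimeter 66.00 mm); the cube at (2, 1.5) (footprint 7×20.5) is included at this height (perimeter 55.00 mm); After intersecting: the 7×20.5 cube at (2, 1.5) lies inside the 11×22 cube, so the common part is the 7×20.5 cube at (2, 1.5) itself — boundary = 55.00 mm; the 28×12 cube at (-3.5, -1.5) contributes its full rectangle (perimeter 80.00 mm); Taking the first minus the rest: starting from that combined region, the 28×12 cube at (-3.5, -1.5) partially overlaps it — only the 63.00 mm² overlap (of its 336.00 mm²) is removed, clipping the outline — boundary = 37.00 mm. So its perimeter = 37.00 mm. Layer 37 (z = 4.44): the cube is present — its section is the full 11×22 rectangle (perimeter 66.00 mm); the cube at (2, 1.5) (footprint 7×20.5) is included at this height (perimeter 55.00 mm); Taking the intersection: the 7×20.5 cube at (2, 1.5) lies inside the 11×22 cube, so the common part is the 7×20.5 cube at (2, 1.5) itself — boundary = 55.00 mm; the cube at (-3.5, -1.5) is not intersected at this z (z outside [4.5, 22]); Subtracting the remaining from the first: none of the subtracted shapes is present at this height, so that combined region is unchanged — boundary = 55.00 mm. So its perimeter = 55.00 mm. Layer 37 is larger (55.00 vs 37.00 mm).

layer 37 (z = 4.44 mm)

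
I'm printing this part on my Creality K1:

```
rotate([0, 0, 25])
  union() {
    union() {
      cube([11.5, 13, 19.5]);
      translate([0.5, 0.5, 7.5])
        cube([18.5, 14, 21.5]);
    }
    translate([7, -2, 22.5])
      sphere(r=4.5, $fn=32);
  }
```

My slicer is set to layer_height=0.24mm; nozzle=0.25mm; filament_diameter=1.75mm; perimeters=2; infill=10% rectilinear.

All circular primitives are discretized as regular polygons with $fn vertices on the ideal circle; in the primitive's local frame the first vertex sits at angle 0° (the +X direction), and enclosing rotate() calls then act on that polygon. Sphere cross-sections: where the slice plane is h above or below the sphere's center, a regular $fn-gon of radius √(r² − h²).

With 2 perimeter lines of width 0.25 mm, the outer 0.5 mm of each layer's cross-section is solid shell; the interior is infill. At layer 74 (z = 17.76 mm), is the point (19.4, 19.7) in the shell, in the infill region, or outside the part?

outside

At z = 17.76 mm: the cube (footprint 11.5×13) is included at this height; the 18.5×14 cube at (0.5, 0.5) contributes its full rectangle; Combining (union): the regions partially overlap (shared area 137.50 mm²), so overlapping operands fuse into one piece — 1 connected region; the sphere at (7, -2) is not intersected at this z (|z−center|=4.740 > r=4.5); Combining (union): only the result so far is present, so the union is just that shape — 1 connected region; (rotated 25° about Z; rotation is an isometry so areas/perimeters/island counts are preserved). Overall, the cross-section is a single solid region. Undo the 25° rotation: the query point maps to (25.908, 9.655) in the un-rotated model frame. The nearest boundary edge runs (19.00, 14.50)→(19.00, 0.50); distance from the point to it = 6.91 mm. The point is not inside any of the regions above, so it lies outside the cross-section (6.91 mm from the nearest boundary).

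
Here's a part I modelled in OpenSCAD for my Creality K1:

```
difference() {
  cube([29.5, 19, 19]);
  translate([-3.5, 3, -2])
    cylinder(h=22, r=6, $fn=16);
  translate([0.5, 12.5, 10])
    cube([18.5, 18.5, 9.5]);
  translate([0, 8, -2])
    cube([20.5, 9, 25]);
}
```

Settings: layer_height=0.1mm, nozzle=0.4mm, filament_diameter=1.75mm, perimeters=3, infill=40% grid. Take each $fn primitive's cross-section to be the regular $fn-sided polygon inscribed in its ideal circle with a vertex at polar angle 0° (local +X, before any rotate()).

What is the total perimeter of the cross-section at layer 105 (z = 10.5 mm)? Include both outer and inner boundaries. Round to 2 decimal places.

At z = 10.5 mm: the cube (footprint 29.5×19) is included at this height (perimeter 97.00 mm); the r=6 cylinder at (-3.5, 3) contributes a regular 16-gon of circumradius 6 (perimeter = 2·16·6.000·sin(180°/16) = 37.46 mm); the 18.5×18.5 cube at (0.5, 12.5) contributes its full rectangle (perimeter 74.00 mm); the cube at (0, 8) is present — its section is the full 20.5×9 rectangle (perimeter 59.00 mm); Taking the first minus the rest: starting from the 29.5×19 cube, the r=6 cylinder at (-3.5, 3) partially overlaps it — only the 14.60 mm² overlap (of its 110.21 mm²) is removed, clipping the outline; the 18.5×18.5 cube at (0.5, 12.5) partially overlaps it — only the 120.25 mm² overlap (of its 342.25 mm²) is removed, clipping the outline; the 20.5×9 cube at (0, 8) partially overlaps it — only the 101.25 mm² overlap (of its 184.50 mm²) is removed, clipping the outline — boundary = 104.45 mm. Overall, the cross-section has 2 separate islands. Total boundary length (outer) = 104.45 mm.

104.45 mm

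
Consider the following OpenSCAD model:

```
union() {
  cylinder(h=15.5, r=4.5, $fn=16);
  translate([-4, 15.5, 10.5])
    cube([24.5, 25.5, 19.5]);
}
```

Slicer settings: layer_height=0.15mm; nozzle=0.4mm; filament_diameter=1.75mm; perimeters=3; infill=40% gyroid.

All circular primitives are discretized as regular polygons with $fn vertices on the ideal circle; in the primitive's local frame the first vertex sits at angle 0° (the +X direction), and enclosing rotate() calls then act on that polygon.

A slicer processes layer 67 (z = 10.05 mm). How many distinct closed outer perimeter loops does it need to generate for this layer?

At z = 10.05 mm: the r=4.5 cylinder gives a regular 16-gon of circumradius 4.5 (constant along its height); the cube at (-4, 15.5) is not intersected at this z (z outside [10.5, 30]); Combining (union): only the r=4.5 cylinder is present, so the union is just that shape — 1 connected region. The result has 1 disconnected region.

1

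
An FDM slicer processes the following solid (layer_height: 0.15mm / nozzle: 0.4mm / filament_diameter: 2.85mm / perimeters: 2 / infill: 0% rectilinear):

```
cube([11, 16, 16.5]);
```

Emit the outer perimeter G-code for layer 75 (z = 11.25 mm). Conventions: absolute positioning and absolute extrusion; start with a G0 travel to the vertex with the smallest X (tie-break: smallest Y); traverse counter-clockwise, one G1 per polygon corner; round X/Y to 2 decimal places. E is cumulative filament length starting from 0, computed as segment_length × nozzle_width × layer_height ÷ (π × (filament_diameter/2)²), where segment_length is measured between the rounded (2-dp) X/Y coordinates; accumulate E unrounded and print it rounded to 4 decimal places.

G0 X0.00 Y0.00 Z11.25
G1 X11.00 Y0.00 E0.1035
G1 X11.00 Y16.00 E0.2539
G1 X0.00 Y16.00 E0.3574
G1 X0.00 Y0.00 E0.5079

At z = 11.25 mm: the 11×16 cube contributes its full rectangle. The outline is a single polygon with 4 vertices. Extrusion per mm of travel: 0.4 × 0.15 / (π × 1.425²) = 0.009405. Accumulating E over each segment gives final E = 0.5079.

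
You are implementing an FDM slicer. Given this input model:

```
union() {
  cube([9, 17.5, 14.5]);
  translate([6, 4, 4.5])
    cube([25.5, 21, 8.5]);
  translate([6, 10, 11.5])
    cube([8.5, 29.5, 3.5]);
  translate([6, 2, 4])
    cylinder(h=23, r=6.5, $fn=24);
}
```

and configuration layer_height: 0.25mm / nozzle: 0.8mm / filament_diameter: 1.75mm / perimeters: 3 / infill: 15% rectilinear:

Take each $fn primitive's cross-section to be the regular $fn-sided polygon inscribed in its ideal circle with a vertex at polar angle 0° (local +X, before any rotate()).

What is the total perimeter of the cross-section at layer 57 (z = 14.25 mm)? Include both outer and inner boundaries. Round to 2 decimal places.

116.76 mm

At z = 14.25 mm: the 9×17.5 cube contributes its full rectangle (perimeter 53.00 mm); the cube at (6, 4) is absent (z outside [4.5, 13]); the cube at (6, 10) (footprint 8.5×29.5) is included at this height (perimeter 76.00 mm); the cylinder at (6, 2): section is a regular 24-gon, circumradius r=6.5 (perimeter = 2·24·6.500·sin(180°/24) = 40.72 mm); Merging all regions: the regions partially overlap (shared area 91.22 mm²), so the edge portions inside another operand are dropped and the merged outline is re-measured after clipping — boundary = 116.76 mm. Overall, the cross-section is a single solid region. Total boundary length (outer) = 116.76 mm.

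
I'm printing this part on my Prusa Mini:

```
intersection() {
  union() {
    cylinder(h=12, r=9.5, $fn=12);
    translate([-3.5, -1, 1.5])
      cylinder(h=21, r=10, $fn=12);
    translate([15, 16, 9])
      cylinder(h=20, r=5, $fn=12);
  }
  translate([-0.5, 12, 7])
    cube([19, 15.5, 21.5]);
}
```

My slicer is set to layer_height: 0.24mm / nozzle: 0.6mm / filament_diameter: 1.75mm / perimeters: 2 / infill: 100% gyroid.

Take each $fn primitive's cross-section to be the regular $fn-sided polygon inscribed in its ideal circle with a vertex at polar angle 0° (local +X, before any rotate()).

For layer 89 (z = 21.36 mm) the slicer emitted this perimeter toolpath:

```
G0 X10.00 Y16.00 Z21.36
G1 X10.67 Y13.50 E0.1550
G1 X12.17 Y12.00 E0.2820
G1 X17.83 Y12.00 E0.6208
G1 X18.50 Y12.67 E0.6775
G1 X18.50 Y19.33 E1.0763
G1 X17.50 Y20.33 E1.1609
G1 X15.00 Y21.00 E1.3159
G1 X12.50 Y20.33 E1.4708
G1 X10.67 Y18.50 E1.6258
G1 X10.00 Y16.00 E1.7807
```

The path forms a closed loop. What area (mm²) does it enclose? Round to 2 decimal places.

Apply the shoelace formula to the sequence of (X, Y) vertices; enclosed area = 65.05 mm².

65.05 mm²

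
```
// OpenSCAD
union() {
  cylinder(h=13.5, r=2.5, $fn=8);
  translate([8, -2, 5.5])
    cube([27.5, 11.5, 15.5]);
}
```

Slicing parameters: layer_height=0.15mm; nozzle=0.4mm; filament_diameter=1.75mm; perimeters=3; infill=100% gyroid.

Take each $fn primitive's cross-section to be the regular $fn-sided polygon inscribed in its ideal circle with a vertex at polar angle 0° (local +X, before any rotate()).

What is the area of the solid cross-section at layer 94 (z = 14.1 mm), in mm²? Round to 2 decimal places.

316.25 mm²

At z = 14.1 mm: the cylinder is absent (z outside [0, 13.5]); the cube at (8, -2) (footprint 27.5×11.5) is included at this height (area 316.25 mm²); Merging all regions: only the 27.5×11.5 cube at (8, -2) is present, so the union is just that shape — area = 316.25 mm². Overall, the cross-section is a single solid region. Net area = 316.25 mm².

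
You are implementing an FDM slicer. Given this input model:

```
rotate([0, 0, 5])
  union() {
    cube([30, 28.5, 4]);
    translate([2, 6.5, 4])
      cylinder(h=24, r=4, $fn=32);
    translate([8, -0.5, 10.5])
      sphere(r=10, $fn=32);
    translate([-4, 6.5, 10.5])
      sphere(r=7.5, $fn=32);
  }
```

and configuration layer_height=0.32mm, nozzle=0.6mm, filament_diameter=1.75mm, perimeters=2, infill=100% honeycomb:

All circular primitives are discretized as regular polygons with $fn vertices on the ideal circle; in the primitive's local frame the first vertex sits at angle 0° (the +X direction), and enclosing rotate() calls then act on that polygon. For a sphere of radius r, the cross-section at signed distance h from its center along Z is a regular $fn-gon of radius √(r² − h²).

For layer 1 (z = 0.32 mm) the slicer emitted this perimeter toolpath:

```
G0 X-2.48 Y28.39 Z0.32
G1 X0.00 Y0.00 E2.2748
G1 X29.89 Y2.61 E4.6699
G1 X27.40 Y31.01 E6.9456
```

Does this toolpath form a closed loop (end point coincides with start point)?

Start point (G0): (-2.48, 28.39). End point (last G1): the path does not return to the start — open.

no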